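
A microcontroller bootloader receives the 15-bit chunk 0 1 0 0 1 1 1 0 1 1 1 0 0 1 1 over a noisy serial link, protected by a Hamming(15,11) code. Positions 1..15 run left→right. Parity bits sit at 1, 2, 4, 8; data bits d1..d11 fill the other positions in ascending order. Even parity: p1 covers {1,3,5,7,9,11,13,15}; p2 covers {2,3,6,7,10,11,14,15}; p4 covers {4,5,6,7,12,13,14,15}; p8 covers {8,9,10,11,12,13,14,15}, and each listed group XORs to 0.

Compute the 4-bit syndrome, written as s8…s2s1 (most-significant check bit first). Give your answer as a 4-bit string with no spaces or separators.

1111

s1 (pos 1,3,5,7,9,11,13,15): 0⊕0⊕1⊕1⊕1⊕1⊕0⊕1 = 1
s2 (pos 2,3,6,7,10,11,14,15): 1⊕0⊕1⊕1⊕1⊕1⊕1⊕1 = 1
s4 (pos 4,5,6,7,12,13,14,15): 0⊕1⊕1⊕1⊕0⊕0⊕1⊕1 = 1
s8 (pos 8,9,10,11,12,13,14,15): 0⊕1⊕1⊕1⊕0⊕0⊕1⊕1 = 1
Syndrome s8…s1 = 1111 → error at position 15.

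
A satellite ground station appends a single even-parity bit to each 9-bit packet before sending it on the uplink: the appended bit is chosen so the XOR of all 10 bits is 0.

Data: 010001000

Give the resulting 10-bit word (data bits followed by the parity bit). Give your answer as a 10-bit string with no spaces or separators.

0100010000

XOR of the 9 data bits: 0⊕1⊕0⊕0⊕0⊕1⊕0⊕0⊕0 = 0
Parity bit = 0 (so all 10 bits XOR to 0).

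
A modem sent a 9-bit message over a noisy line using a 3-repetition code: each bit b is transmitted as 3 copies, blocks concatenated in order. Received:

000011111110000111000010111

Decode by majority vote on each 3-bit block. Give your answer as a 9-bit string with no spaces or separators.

011101001

Block 1 (000): 0 ones → 0
Block 2 (011): 2 ones → 1
Block 3 (111): 3 ones → 1
Block 4 (110): 2 ones → 1
Block 5 (000): 0 ones → 0
Block 6 (111): 3 ones → 1
Block 7 (000): 0 ones → 0
Block 8 (010): 1 one → 0
Block 9 (111): 3 ones → 1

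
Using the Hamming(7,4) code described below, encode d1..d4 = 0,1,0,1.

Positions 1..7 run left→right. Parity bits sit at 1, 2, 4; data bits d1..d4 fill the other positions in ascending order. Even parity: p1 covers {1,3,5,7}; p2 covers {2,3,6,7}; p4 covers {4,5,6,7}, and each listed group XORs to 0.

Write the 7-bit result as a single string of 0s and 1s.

Place data at non-parity positions: p1 p2 0 p4 1 0 1
p1 (pos 1,3,5,7): XOR of data positions = 0⊕1⊕1 = 0
p2 (pos 2,3,6,7): XOR of data positions = 0⊕0⊕1 = 1
p4 (pos 4,5,6,7): XOR of data positions = 1⊕0⊕1 = 0
Codeword: 0100101

0100101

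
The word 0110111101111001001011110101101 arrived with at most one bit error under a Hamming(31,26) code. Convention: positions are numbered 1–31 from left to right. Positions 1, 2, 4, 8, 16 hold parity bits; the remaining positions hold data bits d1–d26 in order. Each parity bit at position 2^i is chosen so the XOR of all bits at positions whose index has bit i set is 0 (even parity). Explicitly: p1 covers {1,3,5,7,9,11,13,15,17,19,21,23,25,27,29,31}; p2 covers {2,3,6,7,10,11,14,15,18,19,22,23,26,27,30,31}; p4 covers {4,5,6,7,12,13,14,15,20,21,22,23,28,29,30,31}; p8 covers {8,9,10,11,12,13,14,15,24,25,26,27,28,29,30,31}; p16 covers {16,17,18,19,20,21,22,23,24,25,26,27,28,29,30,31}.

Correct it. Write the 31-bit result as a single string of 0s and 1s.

0110101101111001001011110101101

s1 (pos 1,3,5,7,9,11,13,15,17,19,21,23,25,27,29,31): 0⊕1⊕1⊕1⊕0⊕1⊕1⊕0⊕0⊕1⊕1⊕1⊕0⊕0⊕1⊕1 = 0
s2 (pos 2,3,6,7,10,11,14,15,18,19,22,23,26,27,30,31): 1⊕1⊕1⊕1⊕1⊕1⊕0⊕0⊕0⊕1⊕1⊕1⊕1⊕0⊕0⊕1 = 1
s4 (pos 4,5,6,7,12,13,14,15,20,21,22,23,28,29,30,31): 0⊕1⊕1⊕1⊕1⊕1⊕0⊕0⊕0⊕1⊕1⊕1⊕1⊕1⊕0⊕1 = 1
s8 (pos 8,9,10,11,12,13,14,15,24,25,26,27,28,29,30,31): 1⊕0⊕1⊕1⊕1⊕1⊕0⊕0⊕1⊕0⊕1⊕0⊕1⊕1⊕0⊕1 = 0
s16 (pos 16,17,18,19,20,21,22,23,24,25,26,27,28,29,30,31): 1⊕0⊕0⊕1⊕0⊕1⊕1⊕1⊕1⊕0⊕1⊕0⊕1⊕1⊕0⊕1 = 0
Syndrome s16…s1 = 00110 → error at position 6.
Flip position 6: 0110111101111001001011110101101 → 0110101101111001001011110101101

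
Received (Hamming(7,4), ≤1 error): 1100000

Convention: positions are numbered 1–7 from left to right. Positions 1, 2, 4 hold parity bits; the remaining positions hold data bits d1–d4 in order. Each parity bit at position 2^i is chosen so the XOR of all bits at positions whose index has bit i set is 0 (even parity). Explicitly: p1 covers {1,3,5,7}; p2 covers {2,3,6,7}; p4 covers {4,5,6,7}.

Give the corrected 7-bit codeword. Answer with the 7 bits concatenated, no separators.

1110000

s1 (pos 1,3,5,7): 1⊕0⊕0⊕0 = 1
s2 (pos 2,3,6,7): 1⊕0⊕0⊕0 = 1
s4 (pos 4,5,6,7): 0⊕0⊕0⊕0 = 0
Syndrome s4…s1 = 011 → error at position 3.
Flip position 3: 1100000 → 1110000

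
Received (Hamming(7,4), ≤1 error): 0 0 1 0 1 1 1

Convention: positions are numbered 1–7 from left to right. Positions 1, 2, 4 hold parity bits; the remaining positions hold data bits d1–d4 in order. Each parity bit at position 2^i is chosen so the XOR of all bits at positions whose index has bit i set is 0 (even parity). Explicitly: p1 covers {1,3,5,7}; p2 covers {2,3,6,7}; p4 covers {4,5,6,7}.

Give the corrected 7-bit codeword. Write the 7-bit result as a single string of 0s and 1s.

0010110

s1 (pos 1,3,5,7): 0⊕1⊕1⊕1 = 1
s2 (pos 2,3,6,7): 0⊕1⊕1⊕1 = 1
s4 (pos 4,5,6,7): 0⊕1⊕1⊕1 = 1
Syndrome s4…s1 = 111 → error at position 7.
Flip position 7: 0010111 → 0010110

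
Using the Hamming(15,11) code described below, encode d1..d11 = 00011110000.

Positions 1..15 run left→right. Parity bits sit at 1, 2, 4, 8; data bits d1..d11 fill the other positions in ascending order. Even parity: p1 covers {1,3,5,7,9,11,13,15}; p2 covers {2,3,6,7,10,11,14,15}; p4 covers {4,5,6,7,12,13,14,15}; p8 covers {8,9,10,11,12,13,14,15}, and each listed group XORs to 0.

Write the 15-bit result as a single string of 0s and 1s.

Place data at non-parity positions: p1 p2 0 p4 0 0 1 p8 1 1 1 0 0 0 0
p1 (pos 1,3,5,7,9,11,13,15): XOR of data positions = 0⊕0⊕1⊕1⊕1⊕0⊕0 = 1
p2 (pos 2,3,6,7,10,11,14,15): XOR of data positions = 0⊕0⊕1⊕1⊕1⊕0⊕0 = 1
p4 (pos 4,5,6,7,12,13,14,15): XOR of data positions = 0⊕0⊕1⊕0⊕0⊕0⊕0 = 1
p8 (pos 8,9,10,11,12,13,14,15): XOR of data positions = 1⊕1⊕1⊕0⊕0⊕0⊕0 = 1
Codeword: 110100111110000

110100111110000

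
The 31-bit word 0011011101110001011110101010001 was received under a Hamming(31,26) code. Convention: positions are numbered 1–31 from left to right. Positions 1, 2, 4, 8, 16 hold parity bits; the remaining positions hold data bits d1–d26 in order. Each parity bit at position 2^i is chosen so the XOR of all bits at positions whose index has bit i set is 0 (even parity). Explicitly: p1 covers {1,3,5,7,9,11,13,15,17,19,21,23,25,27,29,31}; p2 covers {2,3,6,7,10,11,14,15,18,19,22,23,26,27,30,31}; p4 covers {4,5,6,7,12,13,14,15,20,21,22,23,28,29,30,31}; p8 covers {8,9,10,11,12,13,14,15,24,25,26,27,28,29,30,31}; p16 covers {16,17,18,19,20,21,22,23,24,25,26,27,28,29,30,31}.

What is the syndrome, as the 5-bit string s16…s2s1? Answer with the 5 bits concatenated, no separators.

s1 (pos 1,3,5,7,9,11,13,15,17,19,21,23,25,27,29,31): 0⊕1⊕0⊕1⊕0⊕1⊕0⊕0⊕0⊕1⊕1⊕1⊕1⊕1⊕0⊕1 = 1
s2 (pos 2,3,6,7,10,11,14,15,18,19,22,23,26,27,30,31): 0⊕1⊕1⊕1⊕1⊕1⊕0⊕0⊕1⊕1⊕0⊕1⊕0⊕1⊕0⊕1 = 0
s4 (pos 4,5,6,7,12,13,14,15,20,21,22,23,28,29,30,31): 1⊕0⊕1⊕1⊕1⊕0⊕0⊕0⊕1⊕1⊕0⊕1⊕0⊕0⊕0⊕1 = 0
s8 (pos 8,9,10,11,12,13,14,15,24,25,26,27,28,29,30,31): 1⊕0⊕1⊕1⊕1⊕0⊕0⊕0⊕0⊕1⊕0⊕1⊕0⊕0⊕0⊕1 = 1
s16 (pos 16,17,18,19,20,21,22,23,24,25,26,27,28,29,30,31): 1⊕0⊕1⊕1⊕1⊕1⊕0⊕1⊕0⊕1⊕0⊕1⊕0⊕0⊕0⊕1 = 1
Syndrome s16…s1 = 11001 → error at position 25.

11001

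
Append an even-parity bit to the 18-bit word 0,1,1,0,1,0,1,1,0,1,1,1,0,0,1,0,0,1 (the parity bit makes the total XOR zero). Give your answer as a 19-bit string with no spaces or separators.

XOR of the 18 data bits: 0⊕1⊕1⊕0⊕1⊕0⊕1⊕1⊕0⊕1⊕1⊕1⊕0⊕0⊕1⊕0⊕0⊕1 = 0
Parity bit = 0 (so all 19 bits XOR to 0).

0110101101110010010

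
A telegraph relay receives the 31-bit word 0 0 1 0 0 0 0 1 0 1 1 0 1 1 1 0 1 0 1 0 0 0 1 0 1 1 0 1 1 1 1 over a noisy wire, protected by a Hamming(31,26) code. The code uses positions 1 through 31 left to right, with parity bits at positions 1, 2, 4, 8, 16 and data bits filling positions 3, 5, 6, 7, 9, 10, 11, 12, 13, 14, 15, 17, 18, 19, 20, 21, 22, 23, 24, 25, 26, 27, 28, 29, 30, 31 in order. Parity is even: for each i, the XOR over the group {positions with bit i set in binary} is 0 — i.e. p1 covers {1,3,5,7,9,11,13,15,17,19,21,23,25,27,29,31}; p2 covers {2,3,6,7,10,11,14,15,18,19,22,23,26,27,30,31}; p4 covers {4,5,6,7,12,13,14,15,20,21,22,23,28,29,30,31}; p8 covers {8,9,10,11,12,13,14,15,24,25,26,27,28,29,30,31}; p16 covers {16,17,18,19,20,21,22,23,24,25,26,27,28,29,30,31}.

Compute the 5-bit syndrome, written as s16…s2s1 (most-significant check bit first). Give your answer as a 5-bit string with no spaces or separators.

10000

s1 (pos 1,3,5,7,9,11,13,15,17,19,21,23,25,27,29,31): 0⊕1⊕0⊕0⊕0⊕1⊕1⊕1⊕1⊕1⊕0⊕1⊕1⊕0⊕1⊕1 = 0
s2 (pos 2,3,6,7,10,11,14,15,18,19,22,23,26,27,30,31): 0⊕1⊕0⊕0⊕1⊕1⊕1⊕1⊕0⊕1⊕0⊕1⊕1⊕0⊕1⊕1 = 0
s4 (pos 4,5,6,7,12,13,14,15,20,21,22,23,28,29,30,31): 0⊕0⊕0⊕0⊕0⊕1⊕1⊕1⊕0⊕0⊕0⊕1⊕1⊕1⊕1⊕1 = 0
s8 (pos 8,9,10,11,12,13,14,15,24,25,26,27,28,29,30,31): 1⊕0⊕1⊕1⊕0⊕1⊕1⊕1⊕0⊕1⊕1⊕0⊕1⊕1⊕1⊕1 = 0
s16 (pos 16,17,18,19,20,21,22,23,24,25,26,27,28,29,30,31): 0⊕1⊕0⊕1⊕0⊕0⊕0⊕1⊕0⊕1⊕1⊕0⊕1⊕1⊕1⊕1 = 1
Syndrome s16…s1 = 10000 → error at position 16.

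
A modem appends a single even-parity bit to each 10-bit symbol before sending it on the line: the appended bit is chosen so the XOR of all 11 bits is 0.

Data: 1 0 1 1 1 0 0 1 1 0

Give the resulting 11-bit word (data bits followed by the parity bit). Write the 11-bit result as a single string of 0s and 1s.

XOR of the 10 data bits: 1⊕0⊕1⊕1⊕1⊕0⊕0⊕1⊕1⊕0 = 0
Parity bit = 0 (so all 11 bits XOR to 0).

10111001100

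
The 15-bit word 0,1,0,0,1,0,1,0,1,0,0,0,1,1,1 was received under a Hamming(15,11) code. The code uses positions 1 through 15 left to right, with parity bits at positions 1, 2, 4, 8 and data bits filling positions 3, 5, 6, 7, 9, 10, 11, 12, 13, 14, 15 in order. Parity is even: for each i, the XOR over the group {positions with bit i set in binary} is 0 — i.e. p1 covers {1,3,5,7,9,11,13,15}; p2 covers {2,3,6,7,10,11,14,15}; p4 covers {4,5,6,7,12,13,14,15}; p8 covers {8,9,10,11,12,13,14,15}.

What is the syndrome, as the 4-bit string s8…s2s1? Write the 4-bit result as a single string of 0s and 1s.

s1 (pos 1,3,5,7,9,11,13,15): 0⊕0⊕1⊕1⊕1⊕0⊕1⊕1 = 1
s2 (pos 2,3,6,7,10,11,14,15): 1⊕0⊕0⊕1⊕0⊕0⊕1⊕1 = 0
s4 (pos 4,5,6,7,12,13,14,15): 0⊕1⊕0⊕1⊕0⊕1⊕1⊕1 = 1
s8 (pos 8,9,10,11,12,13,14,15): 0⊕1⊕0⊕0⊕0⊕1⊕1⊕1 = 0
Syndrome s8…s1 = 0101 → error at position 5.

0101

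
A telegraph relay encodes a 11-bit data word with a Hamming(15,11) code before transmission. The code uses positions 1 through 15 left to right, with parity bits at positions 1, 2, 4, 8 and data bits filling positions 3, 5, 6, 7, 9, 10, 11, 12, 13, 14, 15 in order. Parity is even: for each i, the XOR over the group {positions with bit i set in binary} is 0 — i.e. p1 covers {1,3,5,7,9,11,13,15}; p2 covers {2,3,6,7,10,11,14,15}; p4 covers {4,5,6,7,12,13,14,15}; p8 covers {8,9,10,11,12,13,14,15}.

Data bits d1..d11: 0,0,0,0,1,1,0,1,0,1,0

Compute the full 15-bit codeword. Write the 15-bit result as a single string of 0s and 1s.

100000001101010

Place data at non-parity positions: p1 p2 0 p4 0 0 0 p8 1 1 0 1 0 1 0
p1 (pos 1,3,5,7,9,11,13,15): XOR of data positions = 0⊕0⊕0⊕1⊕0⊕0⊕0 = 1
p2 (pos 2,3,6,7,10,11,14,15): XOR of data positions = 0⊕0⊕0⊕1⊕0⊕1⊕0 = 0
p4 (pos 4,5,6,7,12,13,14,15): XOR of data positions = 0⊕0⊕0⊕1⊕0⊕1⊕0 = 0
p8 (pos 8,9,10,11,12,13,14,15): XOR of data positions = 1⊕1⊕0⊕1⊕0⊕1⊕0 = 0
Codeword: 100000001101010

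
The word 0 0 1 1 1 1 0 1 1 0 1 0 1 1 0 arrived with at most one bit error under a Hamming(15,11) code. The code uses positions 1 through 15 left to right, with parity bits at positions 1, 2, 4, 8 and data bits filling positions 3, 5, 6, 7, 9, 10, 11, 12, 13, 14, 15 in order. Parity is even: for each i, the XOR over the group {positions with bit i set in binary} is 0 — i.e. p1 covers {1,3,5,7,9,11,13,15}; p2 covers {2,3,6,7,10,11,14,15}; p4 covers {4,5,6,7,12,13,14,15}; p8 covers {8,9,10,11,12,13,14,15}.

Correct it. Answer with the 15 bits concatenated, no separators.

001111011010010

s1 (pos 1,3,5,7,9,11,13,15): 0⊕1⊕1⊕0⊕1⊕1⊕1⊕0 = 1
s2 (pos 2,3,6,7,10,11,14,15): 0⊕1⊕1⊕0⊕0⊕1⊕1⊕0 = 0
s4 (pos 4,5,6,7,12,13,14,15): 1⊕1⊕1⊕0⊕0⊕1⊕1⊕0 = 1
s8 (pos 8,9,10,11,12,13,14,15): 1⊕1⊕0⊕1⊕0⊕1⊕1⊕0 = 1
Syndrome s8…s1 = 1101 → error at position 13.
Flip position 13: 001111011010110 → 001111011010010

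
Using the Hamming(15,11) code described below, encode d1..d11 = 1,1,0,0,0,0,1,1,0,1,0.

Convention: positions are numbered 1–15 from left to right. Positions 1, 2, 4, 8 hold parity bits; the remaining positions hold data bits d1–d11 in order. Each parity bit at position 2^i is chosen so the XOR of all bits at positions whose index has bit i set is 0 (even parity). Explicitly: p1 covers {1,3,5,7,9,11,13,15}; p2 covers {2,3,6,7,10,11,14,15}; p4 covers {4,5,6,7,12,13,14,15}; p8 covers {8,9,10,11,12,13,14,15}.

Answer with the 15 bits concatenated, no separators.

111110010011010

Place data at non-parity positions: p1 p2 1 p4 1 0 0 p8 0 0 1 1 0 1 0
p1 (pos 1,3,5,7,9,11,13,15): XOR of data positions = 1⊕1⊕0⊕0⊕1⊕0⊕0 = 1
p2 (pos 2,3,6,7,10,11,14,15): XOR of data positions = 1⊕0⊕0⊕0⊕1⊕1⊕0 = 1
p4 (pos 4,5,6,7,12,13,14,15): XOR of data positions = 1⊕0⊕0⊕1⊕0⊕1⊕0 = 1
p8 (pos 8,9,10,11,12,13,14,15): XOR of data positions = 0⊕0⊕1⊕1⊕0⊕1⊕0 = 1
Codeword: 111110010011010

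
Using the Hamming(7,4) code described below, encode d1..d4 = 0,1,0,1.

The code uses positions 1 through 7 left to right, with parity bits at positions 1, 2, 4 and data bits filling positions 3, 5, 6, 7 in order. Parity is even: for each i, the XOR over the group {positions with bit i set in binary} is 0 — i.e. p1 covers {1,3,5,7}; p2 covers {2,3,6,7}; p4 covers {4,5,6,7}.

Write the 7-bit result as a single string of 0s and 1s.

Place data at non-parity positions: p1 p2 0 p4 1 0 1
p1 (pos 1,3,5,7): XOR of data positions = 0⊕1⊕1 = 0
p2 (pos 2,3,6,7): XOR of data positions = 0⊕0⊕1 = 1
p4 (pos 4,5,6,7): XOR of data positions = 1⊕0⊕1 = 0
Codeword: 0100101

0100101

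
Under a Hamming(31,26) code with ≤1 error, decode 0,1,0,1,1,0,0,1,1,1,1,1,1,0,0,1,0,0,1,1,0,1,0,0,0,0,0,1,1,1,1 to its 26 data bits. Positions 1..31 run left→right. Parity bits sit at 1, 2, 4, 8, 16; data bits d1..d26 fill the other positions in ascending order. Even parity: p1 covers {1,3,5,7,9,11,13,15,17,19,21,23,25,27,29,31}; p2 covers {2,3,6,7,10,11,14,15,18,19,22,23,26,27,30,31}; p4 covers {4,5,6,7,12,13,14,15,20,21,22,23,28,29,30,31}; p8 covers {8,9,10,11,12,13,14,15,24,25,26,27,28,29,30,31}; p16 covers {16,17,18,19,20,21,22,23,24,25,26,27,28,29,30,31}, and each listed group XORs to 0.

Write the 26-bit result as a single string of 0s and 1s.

s1 (pos 1,3,5,7,9,11,13,15,17,19,21,23,25,27,29,31): 0⊕0⊕1⊕0⊕1⊕1⊕1⊕0⊕0⊕1⊕0⊕0⊕0⊕0⊕1⊕1 = 1
s2 (pos 2,3,6,7,10,11,14,15,18,19,22,23,26,27,30,31): 1⊕0⊕0⊕0⊕1⊕1⊕0⊕0⊕0⊕1⊕1⊕0⊕0⊕0⊕1⊕1 = 1
s4 (pos 4,5,6,7,12,13,14,15,20,21,22,23,28,29,30,31): 1⊕1⊕0⊕0⊕1⊕1⊕0⊕0⊕1⊕0⊕1⊕0⊕1⊕1⊕1⊕1 = 0
s8 (pos 8,9,10,11,12,13,14,15,24,25,26,27,28,29,30,31): 1⊕1⊕1⊕1⊕1⊕1⊕0⊕0⊕0⊕0⊕0⊕0⊕1⊕1⊕1⊕1 = 0
s16 (pos 16,17,18,19,20,21,22,23,24,25,26,27,28,29,30,31): 1⊕0⊕0⊕1⊕1⊕0⊕1⊕0⊕0⊕0⊕0⊕0⊕1⊕1⊕1⊕1 = 0
Syndrome s16…s1 = 00011 → error at position 3.
Flip position 3: 0101100111111001001101000001111 → 0111100111111001001101000001111
Read data bits from positions 3,5,6,7,9,10,11,12,13,14,15,17,18,19,20,21,22,23,24,25,26,27,28,29,30,31: 11001111100001101000001111

11001111100001101000001111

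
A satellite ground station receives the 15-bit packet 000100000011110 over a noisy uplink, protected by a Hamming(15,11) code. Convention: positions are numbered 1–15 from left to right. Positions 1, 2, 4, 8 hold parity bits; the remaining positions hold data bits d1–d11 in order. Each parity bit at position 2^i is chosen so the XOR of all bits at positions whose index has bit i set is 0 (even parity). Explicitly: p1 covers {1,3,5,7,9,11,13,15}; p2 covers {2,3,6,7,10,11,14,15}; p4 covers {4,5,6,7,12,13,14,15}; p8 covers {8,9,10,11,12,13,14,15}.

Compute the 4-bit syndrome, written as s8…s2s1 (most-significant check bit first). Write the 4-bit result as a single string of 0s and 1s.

0000

s1 (pos 1,3,5,7,9,11,13,15): 0⊕0⊕0⊕0⊕0⊕1⊕1⊕0 = 0
s2 (pos 2,3,6,7,10,11,14,15): 0⊕0⊕0⊕0⊕0⊕1⊕1⊕0 = 0
s4 (pos 4,5,6,7,12,13,14,15): 1⊕0⊕0⊕0⊕1⊕1⊕1⊕0 = 0
s8 (pos 8,9,10,11,12,13,14,15): 0⊕0⊕0⊕1⊕1⊕1⊕1⊕0 = 0
Syndrome s8…s1 = 0000 → no error.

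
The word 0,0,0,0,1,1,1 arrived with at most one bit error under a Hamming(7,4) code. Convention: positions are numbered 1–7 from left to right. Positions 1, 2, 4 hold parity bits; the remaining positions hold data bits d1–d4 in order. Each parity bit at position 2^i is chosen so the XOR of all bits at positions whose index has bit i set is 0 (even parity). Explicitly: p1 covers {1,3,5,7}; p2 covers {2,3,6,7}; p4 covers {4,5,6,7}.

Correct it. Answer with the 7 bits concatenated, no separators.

s1 (pos 1,3,5,7): 0⊕0⊕1⊕1 = 0
s2 (pos 2,3,6,7): 0⊕0⊕1⊕1 = 0
s4 (pos 4,5,6,7): 0⊕1⊕1⊕1 = 1
Syndrome s4…s1 = 100 → error at position 4.
Flip position 4: 0000111 → 0001111

0001111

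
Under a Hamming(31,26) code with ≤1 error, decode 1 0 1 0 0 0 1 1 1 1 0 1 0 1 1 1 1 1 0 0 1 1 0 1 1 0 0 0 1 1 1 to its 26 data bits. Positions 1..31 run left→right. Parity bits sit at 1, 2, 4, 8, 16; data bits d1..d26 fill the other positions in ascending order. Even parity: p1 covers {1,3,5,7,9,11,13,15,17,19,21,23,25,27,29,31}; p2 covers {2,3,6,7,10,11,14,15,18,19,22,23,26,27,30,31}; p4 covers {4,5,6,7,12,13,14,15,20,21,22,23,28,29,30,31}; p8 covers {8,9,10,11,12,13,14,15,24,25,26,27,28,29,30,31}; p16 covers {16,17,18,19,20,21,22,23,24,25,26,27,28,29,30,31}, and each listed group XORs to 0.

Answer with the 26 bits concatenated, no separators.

10011101001110011011000111

s1 (pos 1,3,5,7,9,11,13,15,17,19,21,23,25,27,29,31): 1⊕1⊕0⊕1⊕1⊕0⊕0⊕1⊕1⊕0⊕1⊕0⊕1⊕0⊕1⊕1 = 0
s2 (pos 2,3,6,7,10,11,14,15,18,19,22,23,26,27,30,31): 0⊕1⊕0⊕1⊕1⊕0⊕1⊕1⊕1⊕0⊕1⊕0⊕0⊕0⊕1⊕1 = 1
s4 (pos 4,5,6,7,12,13,14,15,20,21,22,23,28,29,30,31): 0⊕0⊕0⊕1⊕1⊕0⊕1⊕1⊕0⊕1⊕1⊕0⊕0⊕1⊕1⊕1 = 1
s8 (pos 8,9,10,11,12,13,14,15,24,25,26,27,28,29,30,31): 1⊕1⊕1⊕0⊕1⊕0⊕1⊕1⊕1⊕1⊕0⊕0⊕0⊕1⊕1⊕1 = 1
s16 (pos 16,17,18,19,20,21,22,23,24,25,26,27,28,29,30,31): 1⊕1⊕1⊕0⊕0⊕1⊕1⊕0⊕1⊕1⊕0⊕0⊕0⊕1⊕1⊕1 = 0
Syndrome s16…s1 = 01110 → error at position 14.
Flip position 14: 1010001111010111110011011000111 → 1010001111010011110011011000111
Read data bits from positions 3,5,6,7,9,10,11,12,13,14,15,17,18,19,20,21,22,23,24,25,26,27,28,29,30,31: 10011101001110011011000111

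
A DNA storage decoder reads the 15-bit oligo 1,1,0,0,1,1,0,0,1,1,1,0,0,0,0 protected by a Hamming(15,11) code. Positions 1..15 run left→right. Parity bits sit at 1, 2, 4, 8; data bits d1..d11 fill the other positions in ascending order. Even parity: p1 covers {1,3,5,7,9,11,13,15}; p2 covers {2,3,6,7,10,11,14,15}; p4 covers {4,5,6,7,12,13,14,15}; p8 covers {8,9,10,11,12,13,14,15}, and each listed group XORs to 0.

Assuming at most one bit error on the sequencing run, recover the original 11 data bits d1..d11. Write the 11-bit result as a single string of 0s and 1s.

01101110000

s1 (pos 1,3,5,7,9,11,13,15): 1⊕0⊕1⊕0⊕1⊕1⊕0⊕0 = 0
s2 (pos 2,3,6,7,10,11,14,15): 1⊕0⊕1⊕0⊕1⊕1⊕0⊕0 = 0
s4 (pos 4,5,6,7,12,13,14,15): 0⊕1⊕1⊕0⊕0⊕0⊕0⊕0 = 0
s8 (pos 8,9,10,11,12,13,14,15): 0⊕1⊕1⊕1⊕0⊕0⊕0⊕0 = 1
Syndrome s8…s1 = 1000 → error at position 8.
Flip position 8: 110011001110000 → 110011011110000
Read data bits from positions 3,5,6,7,9,10,11,12,13,14,15: 01101110000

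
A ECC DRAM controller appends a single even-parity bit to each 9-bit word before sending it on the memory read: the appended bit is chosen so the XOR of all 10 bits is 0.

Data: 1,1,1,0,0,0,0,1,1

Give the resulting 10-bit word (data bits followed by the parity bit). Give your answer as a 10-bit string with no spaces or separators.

XOR of the 9 data bits: 1⊕1⊕1⊕0⊕0⊕0⊕0⊕1⊕1 = 1
Parity bit = 1 (so all 10 bits XOR to 0).

1110000111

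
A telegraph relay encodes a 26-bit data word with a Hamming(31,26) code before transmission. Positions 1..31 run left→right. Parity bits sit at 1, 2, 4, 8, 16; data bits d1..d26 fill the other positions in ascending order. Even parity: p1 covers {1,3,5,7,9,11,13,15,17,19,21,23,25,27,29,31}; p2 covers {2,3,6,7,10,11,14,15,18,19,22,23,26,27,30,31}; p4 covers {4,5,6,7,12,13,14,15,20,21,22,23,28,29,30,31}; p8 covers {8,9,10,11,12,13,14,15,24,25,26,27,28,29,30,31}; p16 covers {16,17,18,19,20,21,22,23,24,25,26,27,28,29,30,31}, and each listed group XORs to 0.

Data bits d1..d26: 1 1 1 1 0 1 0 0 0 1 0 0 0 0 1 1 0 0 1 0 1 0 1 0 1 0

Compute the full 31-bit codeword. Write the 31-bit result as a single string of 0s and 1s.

0110111001000100000110010101010

Place data at non-parity positions: p1 p2 1 p4 1 1 1 p8 0 1 0 0 0 1 0 p16 0 0 0 1 1 0 0 1 0 1 0 1 0 1 0
p1 (pos 1,3,5,7,9,11,13,15,17,19,21,23,25,27,29,31): XOR of data positions = 1⊕1⊕1⊕0⊕0⊕0⊕0⊕0⊕0⊕1⊕0⊕0⊕0⊕0⊕0 = 0
p2 (pos 2,3,6,7,10,11,14,15,18,19,22,23,26,27,30,31): XOR of data positions = 1⊕1⊕1⊕1⊕0⊕1⊕0⊕0⊕0⊕0⊕0⊕1⊕0⊕1⊕0 = 1
p4 (pos 4,5,6,7,12,13,14,15,20,21,22,23,28,29,30,31): XOR of data positions = 1⊕1⊕1⊕0⊕0⊕1⊕0⊕1⊕1⊕0⊕0⊕1⊕0⊕1⊕0 = 0
p8 (pos 8,9,10,11,12,13,14,15,24,25,26,27,28,29,30,31): XOR of data positions = 0⊕1⊕0⊕0⊕0⊕1⊕0⊕1⊕0⊕1⊕0⊕1⊕0⊕1⊕0 = 0
p16 (pos 16,17,18,19,20,21,22,23,24,25,26,27,28,29,30,31): XOR of data positions = 0⊕0⊕0⊕1⊕1⊕0⊕0⊕1⊕0⊕1⊕0⊕1⊕0⊕1⊕0 = 0
Codeword: 0110111001000100000110010101010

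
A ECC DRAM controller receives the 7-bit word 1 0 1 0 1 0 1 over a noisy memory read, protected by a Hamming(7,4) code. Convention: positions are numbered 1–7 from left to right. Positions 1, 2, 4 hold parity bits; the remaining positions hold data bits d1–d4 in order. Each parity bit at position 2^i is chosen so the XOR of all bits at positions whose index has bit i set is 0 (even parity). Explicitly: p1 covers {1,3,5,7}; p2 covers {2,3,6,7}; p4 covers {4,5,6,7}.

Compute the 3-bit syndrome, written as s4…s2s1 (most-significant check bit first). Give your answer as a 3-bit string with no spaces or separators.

s1 (pos 1,3,5,7): 1⊕1⊕1⊕1 = 0
s2 (pos 2,3,6,7): 0⊕1⊕0⊕1 = 0
s4 (pos 4,5,6,7): 0⊕1⊕0⊕1 = 0
Syndrome s4…s1 = 000 → no error.

000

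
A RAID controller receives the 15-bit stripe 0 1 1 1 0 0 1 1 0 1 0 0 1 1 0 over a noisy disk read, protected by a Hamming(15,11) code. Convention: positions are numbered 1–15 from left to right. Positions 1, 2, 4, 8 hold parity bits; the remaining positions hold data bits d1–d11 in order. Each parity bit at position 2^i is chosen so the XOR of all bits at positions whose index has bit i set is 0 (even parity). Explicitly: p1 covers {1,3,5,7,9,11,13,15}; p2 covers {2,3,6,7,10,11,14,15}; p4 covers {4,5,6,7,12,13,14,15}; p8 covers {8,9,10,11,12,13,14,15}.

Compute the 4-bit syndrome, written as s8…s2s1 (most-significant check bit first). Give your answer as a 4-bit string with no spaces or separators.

s1 (pos 1,3,5,7,9,11,13,15): 0⊕1⊕0⊕1⊕0⊕0⊕1⊕0 = 1
s2 (pos 2,3,6,7,10,11,14,15): 1⊕1⊕0⊕1⊕1⊕0⊕1⊕0 = 1
s4 (pos 4,5,6,7,12,13,14,15): 1⊕0⊕0⊕1⊕0⊕1⊕1⊕0 = 0
s8 (pos 8,9,10,11,12,13,14,15): 1⊕0⊕1⊕0⊕0⊕1⊕1⊕0 = 0
Syndrome s8…s1 = 0011 → error at position 3.

0011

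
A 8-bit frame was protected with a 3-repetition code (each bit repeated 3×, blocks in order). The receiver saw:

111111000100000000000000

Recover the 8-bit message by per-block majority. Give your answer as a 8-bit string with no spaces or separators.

Block 1 (111): 3 ones → 1
Block 2 (111): 3 ones → 1
Block 3 (000): 0 ones → 0
Block 4 (100): 1 one → 0
Block 5 (000): 0 ones → 0
Block 6 (000): 0 ones → 0
Block 7 (000): 0 ones → 0
Block 8 (000): 0 ones → 0

11000000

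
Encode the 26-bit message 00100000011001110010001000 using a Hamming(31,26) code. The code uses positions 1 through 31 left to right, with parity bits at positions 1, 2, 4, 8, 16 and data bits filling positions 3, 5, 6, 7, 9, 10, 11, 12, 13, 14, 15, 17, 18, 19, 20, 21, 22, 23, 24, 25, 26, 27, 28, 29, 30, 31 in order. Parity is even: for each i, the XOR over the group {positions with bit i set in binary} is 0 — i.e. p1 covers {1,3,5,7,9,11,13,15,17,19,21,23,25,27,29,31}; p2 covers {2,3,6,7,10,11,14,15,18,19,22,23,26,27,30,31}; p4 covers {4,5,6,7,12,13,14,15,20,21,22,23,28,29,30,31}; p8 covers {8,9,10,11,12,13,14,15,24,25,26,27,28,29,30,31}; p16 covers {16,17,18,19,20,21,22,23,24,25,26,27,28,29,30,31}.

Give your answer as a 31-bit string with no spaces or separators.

1000010000000111001110010001000

Place data at non-parity positions: p1 p2 0 p4 0 1 0 p8 0 0 0 0 0 1 1 p16 0 0 1 1 1 0 0 1 0 0 0 1 0 0 0
p1 (pos 1,3,5,7,9,11,13,15,17,19,21,23,25,27,29,31): XOR of data positions = 0⊕0⊕0⊕0⊕0⊕0⊕1⊕0⊕1⊕1⊕0⊕0⊕0⊕0⊕0 = 1
p2 (pos 2,3,6,7,10,11,14,15,18,19,22,23,26,27,30,31): XOR of data positions = 0⊕1⊕0⊕0⊕0⊕1⊕1⊕0⊕1⊕0⊕0⊕0⊕0⊕0⊕0 = 0
p4 (pos 4,5,6,7,12,13,14,15,20,21,22,23,28,29,30,31): XOR of data positions = 0⊕1⊕0⊕0⊕0⊕1⊕1⊕1⊕1⊕0⊕0⊕1⊕0⊕0⊕0 = 0
p8 (pos 8,9,10,11,12,13,14,15,24,25,26,27,28,29,30,31): XOR of data positions = 0⊕0⊕0⊕0⊕0⊕1⊕1⊕1⊕0⊕0⊕0⊕1⊕0⊕0⊕0 = 0
p16 (pos 16,17,18,19,20,21,22,23,24,25,26,27,28,29,30,31): XOR of data positions = 0⊕0⊕1⊕1⊕1⊕0⊕0⊕1⊕0⊕0⊕0⊕1⊕0⊕0⊕0 = 1
Codeword: 1000010000000111001110010001000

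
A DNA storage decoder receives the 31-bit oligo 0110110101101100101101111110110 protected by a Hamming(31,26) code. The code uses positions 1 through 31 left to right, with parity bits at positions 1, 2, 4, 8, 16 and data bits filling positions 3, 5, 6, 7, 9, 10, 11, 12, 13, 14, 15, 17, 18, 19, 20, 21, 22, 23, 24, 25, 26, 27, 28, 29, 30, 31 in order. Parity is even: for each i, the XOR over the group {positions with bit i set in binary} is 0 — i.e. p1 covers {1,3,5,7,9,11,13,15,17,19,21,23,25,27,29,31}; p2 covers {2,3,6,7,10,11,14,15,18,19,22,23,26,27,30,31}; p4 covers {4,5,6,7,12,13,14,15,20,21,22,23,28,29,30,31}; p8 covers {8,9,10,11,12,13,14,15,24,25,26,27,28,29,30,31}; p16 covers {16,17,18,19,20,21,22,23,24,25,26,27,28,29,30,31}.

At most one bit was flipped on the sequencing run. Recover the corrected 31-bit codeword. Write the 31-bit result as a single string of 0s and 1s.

s1 (pos 1,3,5,7,9,11,13,15,17,19,21,23,25,27,29,31): 0⊕1⊕1⊕0⊕0⊕1⊕1⊕0⊕1⊕1⊕0⊕1⊕1⊕1⊕1⊕0 = 0
s2 (pos 2,3,6,7,10,11,14,15,18,19,22,23,26,27,30,31): 1⊕1⊕1⊕0⊕1⊕1⊕1⊕0⊕0⊕1⊕1⊕1⊕1⊕1⊕1⊕0 = 0
s4 (pos 4,5,6,7,12,13,14,15,20,21,22,23,28,29,30,31): 0⊕1⊕1⊕0⊕0⊕1⊕1⊕0⊕1⊕0⊕1⊕1⊕0⊕1⊕1⊕0 = 1
s8 (pos 8,9,10,11,12,13,14,15,24,25,26,27,28,29,30,31): 1⊕0⊕1⊕1⊕0⊕1⊕1⊕0⊕1⊕1⊕1⊕1⊕0⊕1⊕1⊕0 = 1
s16 (pos 16,17,18,19,20,21,22,23,24,25,26,27,28,29,30,31): 0⊕1⊕0⊕1⊕1⊕0⊕1⊕1⊕1⊕1⊕1⊕1⊕0⊕1⊕1⊕0 = 1
Syndrome s16…s1 = 11100 → error at position 28.
Flip position 28: 0110110101101100101101111110110 → 0110110101101100101101111111110

0110110101101100101101111111110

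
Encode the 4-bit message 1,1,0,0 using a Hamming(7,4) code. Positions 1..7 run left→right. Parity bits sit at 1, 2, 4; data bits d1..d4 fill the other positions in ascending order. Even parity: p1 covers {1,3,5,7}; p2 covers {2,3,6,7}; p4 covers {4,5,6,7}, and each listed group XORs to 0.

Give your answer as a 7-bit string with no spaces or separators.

Place data at non-parity positions: p1 p2 1 p4 1 0 0
p1 (pos 1,3,5,7): XOR of data positions = 1⊕1⊕0 = 0
p2 (pos 2,3,6,7): XOR of data positions = 1⊕0⊕0 = 1
p4 (pos 4,5,6,7): XOR of data positions = 1⊕0⊕0 = 1
Codeword: 0111100

0111100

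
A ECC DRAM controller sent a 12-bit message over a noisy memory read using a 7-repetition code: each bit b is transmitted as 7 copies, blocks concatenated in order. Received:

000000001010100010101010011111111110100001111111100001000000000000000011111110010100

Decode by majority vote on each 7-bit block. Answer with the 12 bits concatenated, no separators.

Block 1 (0000000): 0 ones → 0
Block 2 (0101010): 3 ones → 0
Block 3 (0010101): 3 ones → 0
Block 4 (0100111): 4 ones → 1
Block 5 (1111111): 7 ones → 1
Block 6 (0100001): 2 ones → 0
Block 7 (1111111): 7 ones → 1
Block 8 (0000100): 1 one → 0
Block 9 (0000000): 0 ones → 0
Block 10 (0000000): 0 ones → 0
Block 11 (1111111): 7 ones → 1
Block 12 (0010100): 2 ones → 0

000110100010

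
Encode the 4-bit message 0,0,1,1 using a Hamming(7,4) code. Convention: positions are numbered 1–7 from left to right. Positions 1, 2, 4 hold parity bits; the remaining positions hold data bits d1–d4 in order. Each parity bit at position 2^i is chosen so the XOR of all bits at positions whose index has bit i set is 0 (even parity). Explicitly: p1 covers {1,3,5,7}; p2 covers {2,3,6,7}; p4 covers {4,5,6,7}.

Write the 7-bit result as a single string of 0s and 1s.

Place data at non-parity positions: p1 p2 0 p4 0 1 1
p1 (pos 1,3,5,7): XOR of data positions = 0⊕0⊕1 = 1
p2 (pos 2,3,6,7): XOR of data positions = 0⊕1⊕1 = 0
p4 (pos 4,5,6,7): XOR of data positions = 0⊕1⊕1 = 0
Codeword: 1000011

1000011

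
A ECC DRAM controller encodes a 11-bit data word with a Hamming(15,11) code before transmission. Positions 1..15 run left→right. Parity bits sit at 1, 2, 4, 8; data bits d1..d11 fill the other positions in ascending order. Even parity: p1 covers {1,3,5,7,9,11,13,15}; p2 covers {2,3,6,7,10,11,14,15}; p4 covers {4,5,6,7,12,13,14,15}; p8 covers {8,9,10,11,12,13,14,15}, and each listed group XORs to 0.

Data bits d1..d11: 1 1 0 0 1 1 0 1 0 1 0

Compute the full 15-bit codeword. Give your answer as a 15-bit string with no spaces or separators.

Place data at non-parity positions: p1 p2 1 p4 1 0 0 p8 1 1 0 1 0 1 0
p1 (pos 1,3,5,7,9,11,13,15): XOR of data positions = 1⊕1⊕0⊕1⊕0⊕0⊕0 = 1
p2 (pos 2,3,6,7,10,11,14,15): XOR of data positions = 1⊕0⊕0⊕1⊕0⊕1⊕0 = 1
p4 (pos 4,5,6,7,12,13,14,15): XOR of data positions = 1⊕0⊕0⊕1⊕0⊕1⊕0 = 1
p8 (pos 8,9,10,11,12,13,14,15): XOR of data positions = 1⊕1⊕0⊕1⊕0⊕1⊕0 = 0
Codeword: 111110001101010

111110001101010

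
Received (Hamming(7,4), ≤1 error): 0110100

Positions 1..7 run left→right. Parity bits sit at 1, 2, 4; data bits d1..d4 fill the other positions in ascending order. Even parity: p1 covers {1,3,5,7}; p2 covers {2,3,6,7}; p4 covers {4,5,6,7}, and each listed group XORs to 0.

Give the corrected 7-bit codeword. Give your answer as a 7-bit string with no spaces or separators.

s1 (pos 1,3,5,7): 0⊕1⊕1⊕0 = 0
s2 (pos 2,3,6,7): 1⊕1⊕0⊕0 = 0
s4 (pos 4,5,6,7): 0⊕1⊕0⊕0 = 1
Syndrome s4…s1 = 100 → error at position 4.
Flip position 4: 0110100 → 0111100

0111100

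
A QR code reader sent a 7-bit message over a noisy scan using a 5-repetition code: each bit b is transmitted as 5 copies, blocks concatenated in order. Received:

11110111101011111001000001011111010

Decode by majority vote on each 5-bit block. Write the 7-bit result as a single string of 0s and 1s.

Block 1 (11110): 4 ones → 1
Block 2 (11110): 4 ones → 1
Block 3 (10111): 4 ones → 1
Block 4 (11001): 3 ones → 1
Block 5 (00000): 0 ones → 0
Block 6 (10111): 4 ones → 1
Block 7 (11010): 3 ones → 1

1111011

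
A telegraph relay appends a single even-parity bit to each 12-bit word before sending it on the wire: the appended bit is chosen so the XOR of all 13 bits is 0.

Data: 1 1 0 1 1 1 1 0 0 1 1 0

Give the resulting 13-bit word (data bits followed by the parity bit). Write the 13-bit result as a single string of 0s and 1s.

1101111001100

XOR of the 12 data bits: 1⊕1⊕0⊕1⊕1⊕1⊕1⊕0⊕0⊕1⊕1⊕0 = 0
Parity bit = 0 (so all 13 bits XOR to 0).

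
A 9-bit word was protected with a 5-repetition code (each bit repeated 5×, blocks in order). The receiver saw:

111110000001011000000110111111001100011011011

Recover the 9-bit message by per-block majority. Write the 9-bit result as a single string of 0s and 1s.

101011001

Block 1 (11111): 5 ones → 1
Block 2 (00000): 0 ones → 0
Block 3 (01011): 3 ones → 1
Block 4 (00000): 0 ones → 0
Block 5 (01101): 3 ones → 1
Block 6 (11111): 5 ones → 1
Block 7 (00110): 2 ones → 0
Block 8 (00110): 2 ones → 0
Block 9 (11011): 4 ones → 1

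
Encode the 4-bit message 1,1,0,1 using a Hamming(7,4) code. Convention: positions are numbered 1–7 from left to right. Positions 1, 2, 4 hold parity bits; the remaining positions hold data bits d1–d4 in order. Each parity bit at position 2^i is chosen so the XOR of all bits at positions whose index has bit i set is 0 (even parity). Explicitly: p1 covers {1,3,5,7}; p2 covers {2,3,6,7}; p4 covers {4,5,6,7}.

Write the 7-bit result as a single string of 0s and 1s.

Place data at non-parity positions: p1 p2 1 p4 1 0 1
p1 (pos 1,3,5,7): XOR of data positions = 1⊕1⊕1 = 1
p2 (pos 2,3,6,7): XOR of data positions = 1⊕0⊕1 = 0
p4 (pos 4,5,6,7): XOR of data positions = 1⊕0⊕1 = 0
Codeword: 1010101

1010101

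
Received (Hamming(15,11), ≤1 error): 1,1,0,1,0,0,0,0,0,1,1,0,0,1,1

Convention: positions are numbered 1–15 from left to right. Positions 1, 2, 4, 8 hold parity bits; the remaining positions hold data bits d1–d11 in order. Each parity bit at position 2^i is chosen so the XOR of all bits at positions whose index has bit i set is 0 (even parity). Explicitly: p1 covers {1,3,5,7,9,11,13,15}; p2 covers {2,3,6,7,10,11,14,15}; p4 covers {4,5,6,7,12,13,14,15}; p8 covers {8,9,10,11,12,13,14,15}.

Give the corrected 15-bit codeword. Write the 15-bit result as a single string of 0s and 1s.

110100100110011

s1 (pos 1,3,5,7,9,11,13,15): 1⊕0⊕0⊕0⊕0⊕1⊕0⊕1 = 1
s2 (pos 2,3,6,7,10,11,14,15): 1⊕0⊕0⊕0⊕1⊕1⊕1⊕1 = 1
s4 (pos 4,5,6,7,12,13,14,15): 1⊕0⊕0⊕0⊕0⊕0⊕1⊕1 = 1
s8 (pos 8,9,10,11,12,13,14,15): 0⊕0⊕1⊕1⊕0⊕0⊕1⊕1 = 0
Syndrome s8…s1 = 0111 → error at position 7.
Flip position 7: 110100000110011 → 110100100110011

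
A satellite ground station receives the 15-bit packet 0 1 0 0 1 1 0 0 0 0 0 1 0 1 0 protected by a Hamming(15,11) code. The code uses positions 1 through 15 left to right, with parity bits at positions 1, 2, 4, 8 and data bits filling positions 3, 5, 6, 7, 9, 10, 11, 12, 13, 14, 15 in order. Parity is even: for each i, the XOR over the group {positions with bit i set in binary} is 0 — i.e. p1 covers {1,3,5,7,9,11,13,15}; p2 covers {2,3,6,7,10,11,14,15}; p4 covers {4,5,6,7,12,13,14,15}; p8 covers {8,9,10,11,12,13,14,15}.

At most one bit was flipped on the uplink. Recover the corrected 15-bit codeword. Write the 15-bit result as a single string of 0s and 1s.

s1 (pos 1,3,5,7,9,11,13,15): 0⊕0⊕1⊕0⊕0⊕0⊕0⊕0 = 1
s2 (pos 2,3,6,7,10,11,14,15): 1⊕0⊕1⊕0⊕0⊕0⊕1⊕0 = 1
s4 (pos 4,5,6,7,12,13,14,15): 0⊕1⊕1⊕0⊕1⊕0⊕1⊕0 = 0
s8 (pos 8,9,10,11,12,13,14,15): 0⊕0⊕0⊕0⊕1⊕0⊕1⊕0 = 0
Syndrome s8…s1 = 0011 → error at position 3.
Flip position 3: 010011000001010 → 011011000001010

011011000001010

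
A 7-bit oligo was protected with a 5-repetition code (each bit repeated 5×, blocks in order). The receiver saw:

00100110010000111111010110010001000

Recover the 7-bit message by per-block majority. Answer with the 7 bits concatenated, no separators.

Block 1 (00100): 1 one → 0
Block 2 (11001): 3 ones → 1
Block 3 (00001): 1 one → 0
Block 4 (11111): 5 ones → 1
Block 5 (01011): 3 ones → 1
Block 6 (00100): 1 one → 0
Block 7 (01000): 1 one → 0

0101100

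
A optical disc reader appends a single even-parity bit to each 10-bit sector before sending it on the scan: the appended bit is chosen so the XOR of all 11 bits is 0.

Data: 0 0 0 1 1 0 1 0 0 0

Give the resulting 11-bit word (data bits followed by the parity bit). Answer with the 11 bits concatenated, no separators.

00011010001

XOR of the 10 data bits: 0⊕0⊕0⊕1⊕1⊕0⊕1⊕0⊕0⊕0 = 1
Parity bit = 1 (so all 11 bits XOR to 0).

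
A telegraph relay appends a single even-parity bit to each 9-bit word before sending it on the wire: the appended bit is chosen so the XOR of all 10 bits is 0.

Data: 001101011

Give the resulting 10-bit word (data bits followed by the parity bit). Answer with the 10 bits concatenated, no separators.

XOR of the 9 data bits: 0⊕0⊕1⊕1⊕0⊕1⊕0⊕1⊕1 = 1
Parity bit = 1 (so all 10 bits XOR to 0).

0011010111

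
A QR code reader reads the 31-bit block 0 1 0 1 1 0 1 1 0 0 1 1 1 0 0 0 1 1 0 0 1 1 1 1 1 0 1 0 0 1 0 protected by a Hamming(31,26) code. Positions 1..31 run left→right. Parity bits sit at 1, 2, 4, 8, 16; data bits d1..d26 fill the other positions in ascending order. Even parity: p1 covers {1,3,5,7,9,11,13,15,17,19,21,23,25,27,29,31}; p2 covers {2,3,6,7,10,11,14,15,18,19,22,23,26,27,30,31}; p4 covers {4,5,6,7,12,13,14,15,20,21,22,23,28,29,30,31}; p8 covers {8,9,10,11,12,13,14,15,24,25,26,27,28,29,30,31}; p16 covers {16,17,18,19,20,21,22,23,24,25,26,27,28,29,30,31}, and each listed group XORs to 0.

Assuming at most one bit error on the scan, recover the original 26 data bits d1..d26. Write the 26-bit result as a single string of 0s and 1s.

s1 (pos 1,3,5,7,9,11,13,15,17,19,21,23,25,27,29,31): 0⊕0⊕1⊕1⊕0⊕1⊕1⊕0⊕1⊕0⊕1⊕1⊕1⊕1⊕0⊕0 = 1
s2 (pos 2,3,6,7,10,11,14,15,18,19,22,23,26,27,30,31): 1⊕0⊕0⊕1⊕0⊕1⊕0⊕0⊕1⊕0⊕1⊕1⊕0⊕1⊕1⊕0 = 0
s4 (pos 4,5,6,7,12,13,14,15,20,21,22,23,28,29,30,31): 1⊕1⊕0⊕1⊕1⊕1⊕0⊕0⊕0⊕1⊕1⊕1⊕0⊕0⊕1⊕0 = 1
s8 (pos 8,9,10,11,12,13,14,15,24,25,26,27,28,29,30,31): 1⊕0⊕0⊕1⊕1⊕1⊕0⊕0⊕1⊕1⊕0⊕1⊕0⊕0⊕1⊕0 = 0
s16 (pos 16,17,18,19,20,21,22,23,24,25,26,27,28,29,30,31): 0⊕1⊕1⊕0⊕0⊕1⊕1⊕1⊕1⊕1⊕0⊕1⊕0⊕0⊕1⊕0 = 1
Syndrome s16…s1 = 10101 → error at position 21.
Flip position 21: 0101101100111000110011111010010 → 0101101100111000110001111010010
Read data bits from positions 3,5,6,7,9,10,11,12,13,14,15,17,18,19,20,21,22,23,24,25,26,27,28,29,30,31: 01010011100110001111010010

01010011100110001111010010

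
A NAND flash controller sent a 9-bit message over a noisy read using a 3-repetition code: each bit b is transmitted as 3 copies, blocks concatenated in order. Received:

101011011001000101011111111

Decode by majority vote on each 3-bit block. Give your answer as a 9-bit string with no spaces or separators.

Block 1 (101): 2 ones → 1
Block 2 (011): 2 ones → 1
Block 3 (011): 2 ones → 1
Block 4 (001): 1 one → 0
Block 5 (000): 0 ones → 0
Block 6 (101): 2 ones → 1
Block 7 (011): 2 ones → 1
Block 8 (111): 3 ones → 1
Block 9 (111): 3 ones → 1

111001111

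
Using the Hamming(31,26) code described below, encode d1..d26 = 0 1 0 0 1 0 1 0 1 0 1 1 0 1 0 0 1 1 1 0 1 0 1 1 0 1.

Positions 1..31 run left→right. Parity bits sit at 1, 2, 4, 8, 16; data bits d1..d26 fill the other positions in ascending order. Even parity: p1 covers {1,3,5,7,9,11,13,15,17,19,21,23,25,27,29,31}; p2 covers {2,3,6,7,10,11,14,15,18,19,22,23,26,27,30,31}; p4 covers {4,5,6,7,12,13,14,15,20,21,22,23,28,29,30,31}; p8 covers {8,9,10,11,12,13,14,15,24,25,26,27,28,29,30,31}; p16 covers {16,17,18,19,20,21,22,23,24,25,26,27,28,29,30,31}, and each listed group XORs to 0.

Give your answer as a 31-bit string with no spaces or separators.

0100100110101011101001110101101

Place data at non-parity positions: p1 p2 0 p4 1 0 0 p8 1 0 1 0 1 0 1 p16 1 0 1 0 0 1 1 1 0 1 0 1 1 0 1
p1 (pos 1,3,5,7,9,11,13,15,17,19,21,23,25,27,29,31): XOR of data positions = 0⊕1⊕0⊕1⊕1⊕1⊕1⊕1⊕1⊕0⊕1⊕0⊕0⊕1⊕1 = 0
p2 (pos 2,3,6,7,10,11,14,15,18,19,22,23,26,27,30,31): XOR of data positions = 0⊕0⊕0⊕0⊕1⊕0⊕1⊕0⊕1⊕1⊕1⊕1⊕0⊕0⊕1 = 1
p4 (pos 4,5,6,7,12,13,14,15,20,21,22,23,28,29,30,31): XOR of data positions = 1⊕0⊕0⊕0⊕1⊕0⊕1⊕0⊕0⊕1⊕1⊕1⊕1⊕0⊕1 = 0
p8 (pos 8,9,10,11,12,13,14,15,24,25,26,27,28,29,30,31): XOR of data positions = 1⊕0⊕1⊕0⊕1⊕0⊕1⊕1⊕0⊕1⊕0⊕1⊕1⊕0⊕1 = 1
p16 (pos 16,17,18,19,20,21,22,23,24,25,26,27,28,29,30,31): XOR of data positions = 1⊕0⊕1⊕0⊕0⊕1⊕1⊕1⊕0⊕1⊕0⊕1⊕1⊕0⊕1 = 1
Codeword: 0100100110101011101001110101101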